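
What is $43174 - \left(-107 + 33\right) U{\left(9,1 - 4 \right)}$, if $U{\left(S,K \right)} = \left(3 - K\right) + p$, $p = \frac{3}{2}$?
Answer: $43729$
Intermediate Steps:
$p = \frac{3}{2}$ ($p = 3 \cdot \frac{1}{2} = \frac{3}{2} \approx 1.5$)
$U{\left(S,K \right)} = \frac{9}{2} - K$ ($U{\left(S,K \right)} = \left(3 - K\right) + \frac{3}{2} = \frac{9}{2} - K$)
$43174 - \left(-107 + 33\right) U{\left(9,1 - 4 \right)} = 43174 - \left(-107 + 33\right) \left(\frac{9}{2} - \left(1 - 4\right)\right) = 43174 - - 74 \left(\frac{9}{2} - -3\right) = 43174 - - 74 \left(\frac{9}{2} + 3\right) = 43174 - \left(-74\right) \frac{15}{2} = 43174 - -555 = 43174 + 555 = 43729$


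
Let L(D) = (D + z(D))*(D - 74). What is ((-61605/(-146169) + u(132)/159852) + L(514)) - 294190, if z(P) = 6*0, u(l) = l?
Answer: -1337995597994/19667851 ≈ -68030.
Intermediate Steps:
z(P) = 0
L(D) = D*(-74 + D) (L(D) = (D + 0)*(D - 74) = D*(-74 + D))
((-61605/(-146169) + u(132)/159852) + L(514)) - 294190 = ((-61605/(-146169) + 132/159852) + 514*(-74 + 514)) - 294190 = ((-61605*(-1/146169) + 132*(1/159852)) + 514*440) - 294190 = ((6845/16241 + 1/1211) + 226160) - 294190 = (8305536/19667851 + 226160) - 294190 = 4448089487696/19667851 - 294190 = -1337995597994/19667851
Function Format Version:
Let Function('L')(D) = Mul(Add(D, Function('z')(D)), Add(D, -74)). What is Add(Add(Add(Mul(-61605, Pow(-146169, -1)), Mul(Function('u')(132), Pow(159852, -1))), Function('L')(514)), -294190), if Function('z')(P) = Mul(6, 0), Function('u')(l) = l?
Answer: Rational(-1337995597994, 19667851) ≈ -68030.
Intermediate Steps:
Function('z')(P) = 0
Function('L')(D) = Mul(D, Add(-74, D)) (Function('L')(D) = Mul(Add(D, 0), Add(D, -74)) = Mul(D, Add(-74, D)))
Add(Add(Add(Mul(-61605, Pow(-146169, -1)), Mul(Function('u')(132), Pow(159852, -1))), Function('L')(514)), -294190) = Add(Add(Add(Mul(-61605, Pow(-146169, -1)), Mul(132, Pow(159852, -1))), Mul(514, Add(-74, 514))), -294190) = Add(Add(Add(Mul(-61605, Rational(-1, 146169)), Mul(132, Rational(1, 159852))), Mul(514, 440)), -294190) = Add(Add(Add(Rational(6845, 16241), Rational(1, 1211)), 226160), -294190) = Add(Add(Rational(8305536, 19667851), 226160), -294190) = Add(Rational(4448089487696, 19667851), -294190) = Rational(-1337995597994, 19667851)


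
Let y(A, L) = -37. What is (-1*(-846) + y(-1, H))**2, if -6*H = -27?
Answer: 654481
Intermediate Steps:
H = 9/2 (H = -1/6*(-27) = 9/2 ≈ 4.5000)
(-1*(-846) + y(-1, H))**2 = (-1*(-846) - 37)**2 = (846 - 37)**2 = 809**2 = 654481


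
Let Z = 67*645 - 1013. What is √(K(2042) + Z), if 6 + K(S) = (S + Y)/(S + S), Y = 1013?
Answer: √175950480899/2042 ≈ 205.42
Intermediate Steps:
Z = 42202 (Z = 43215 - 1013 = 42202)
K(S) = -6 + (1013 + S)/(2*S) (K(S) = -6 + (S + 1013)/(S + S) = -6 + (1013 + S)/((2*S)) = -6 + (1013 + S)*(1/(2*S)) = -6 + (1013 + S)/(2*S))
√(K(2042) + Z) = √((½)*(1013 - 11*2042)/2042 + 42202) = √((½)*(1/2042)*(1013 - 22462) + 42202) = √((½)*(1/2042)*(-21449) + 42202) = √(-21449/4084 + 42202) = √(172331519/4084) = √175950480899/2042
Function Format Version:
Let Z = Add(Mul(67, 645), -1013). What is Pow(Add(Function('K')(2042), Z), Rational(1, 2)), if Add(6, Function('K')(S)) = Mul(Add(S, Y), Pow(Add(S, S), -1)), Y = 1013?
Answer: Mul(Rational(1, 2042), Pow(175950480899, Rational(1, 2))) ≈ 205.42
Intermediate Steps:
Z = 42202 (Z = Add(43215, -1013) = 42202)
Function('K')(S) = Add(-6, Mul(Rational(1, 2), Pow(S, -1), Add(1013, S))) (Function('K')(S) = Add(-6, Mul(Add(S, 1013), Pow(Add(S, S), -1))) = Add(-6, Mul(Add(1013, S), Pow(Mul(2, S), -1))) = Add(-6, Mul(Add(1013, S), Mul(Rational(1, 2), Pow(S, -1)))) = Add(-6, Mul(Rational(1, 2), Pow(S, -1), Add(1013, S))))
Pow(Add(Function('K')(2042), Z), Rational(1, 2)) = Pow(Add(Mul(Rational(1, 2), Pow(2042, -1), Add(1013, Mul(-11, 2042))), 42202), Rational(1, 2)) = Pow(Add(Mul(Rational(1, 2), Rational(1, 2042), Add(1013, -22462)), 42202), Rational(1, 2)) = Pow(Add(Mul(Rational(1, 2), Rational(1, 2042), -21449), 42202), Rational(1, 2)) = Pow(Add(Rational(-21449, 4084), 42202), Rational(1, 2)) = Pow(Rational(172331519, 4084), Rational(1, 2)) = Mul(Rational(1, 2042), Pow(175950480899, Rational(1, 2)))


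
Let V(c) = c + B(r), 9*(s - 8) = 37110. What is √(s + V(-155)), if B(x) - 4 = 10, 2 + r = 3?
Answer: √35913/3 ≈ 63.169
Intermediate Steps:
r = 1 (r = -2 + 3 = 1)
s = 12394/3 (s = 8 + (⅑)*37110 = 8 + 12370/3 = 12394/3 ≈ 4131.3)
B(x) = 14 (B(x) = 4 + 10 = 14)
V(c) = 14 + c (V(c) = c + 14 = 14 + c)
√(s + V(-155)) = √(12394/3 + (14 - 155)) = √(12394/3 - 141) = √(11971/3) = √35913/3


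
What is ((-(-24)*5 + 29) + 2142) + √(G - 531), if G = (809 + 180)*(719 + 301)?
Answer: 2291 + √1008249 ≈ 3295.1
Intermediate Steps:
G = 1008780 (G = 989*1020 = 1008780)
((-(-24)*5 + 29) + 2142) + √(G - 531) = ((-(-24)*5 + 29) + 2142) + √(1008780 - 531) = ((-24*(-5) + 29) + 2142) + √1008249 = ((120 + 29) + 2142) + √1008249 = (149 + 2142) + √1008249 = 2291 + √1008249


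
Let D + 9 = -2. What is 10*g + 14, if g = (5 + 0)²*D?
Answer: -2736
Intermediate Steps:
D = -11 (D = -9 - 2 = -11)
g = -275 (g = (5 + 0)²*(-11) = 5²*(-11) = 25*(-11) = -275)
10*g + 14 = 10*(-275) + 14 = -2750 + 14 = -2736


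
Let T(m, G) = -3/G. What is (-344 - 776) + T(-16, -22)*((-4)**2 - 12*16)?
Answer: -1144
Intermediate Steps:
(-344 - 776) + T(-16, -22)*((-4)**2 - 12*16) = (-344 - 776) + (-3/(-22))*((-4)**2 - 12*16) = -1120 + (-3*(-1/22))*(16 - 192) = -1120 + (3/22)*(-176) = -1120 - 24 = -1144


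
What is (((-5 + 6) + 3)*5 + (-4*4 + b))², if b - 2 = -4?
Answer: 4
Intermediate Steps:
b = -2 (b = 2 - 4 = -2)
(((-5 + 6) + 3)*5 + (-4*4 + b))² = (((-5 + 6) + 3)*5 + (-4*4 - 2))² = ((1 + 3)*5 + (-16 - 2))² = (4*5 - 18)² = (20 - 18)² = 2² = 4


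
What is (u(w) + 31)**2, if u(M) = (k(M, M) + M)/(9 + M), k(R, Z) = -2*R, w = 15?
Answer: 59049/64 ≈ 922.64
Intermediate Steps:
u(M) = -M/(9 + M) (u(M) = (-2*M + M)/(9 + M) = (-M)/(9 + M) = -M/(9 + M))
(u(w) + 31)**2 = (-1*15/(9 + 15) + 31)**2 = (-1*15/24 + 31)**2 = (-1*15*1/24 + 31)**2 = (-5/8 + 31)**2 = (243/8)**2 = 59049/64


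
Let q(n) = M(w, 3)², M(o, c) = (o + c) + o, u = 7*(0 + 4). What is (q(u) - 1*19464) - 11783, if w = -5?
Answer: -31198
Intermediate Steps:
u = 28 (u = 7*4 = 28)
M(o, c) = c + 2*o (M(o, c) = (c + o) + o = c + 2*o)
q(n) = 49 (q(n) = (3 + 2*(-5))² = (3 - 10)² = (-7)² = 49)
(q(u) - 1*19464) - 11783 = (49 - 1*19464) - 11783 = (49 - 19464) - 11783 = -19415 - 11783 = -31198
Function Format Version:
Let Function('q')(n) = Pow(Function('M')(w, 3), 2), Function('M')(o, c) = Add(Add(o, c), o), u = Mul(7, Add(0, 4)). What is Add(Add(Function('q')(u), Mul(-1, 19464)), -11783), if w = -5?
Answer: -31198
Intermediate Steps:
u = 28 (u = Mul(7, 4) = 28)
Function('M')(o, c) = Add(c, Mul(2, o)) (Function('M')(o, c) = Add(Add(c, o), o) = Add(c, Mul(2, o)))
Function('q')(n) = 49 (Function('q')(n) = Pow(Add(3, Mul(2, -5)), 2) = Pow(Add(3, -10), 2) = Pow(-7, 2) = 49)
Add(Add(Function('q')(u), Mul(-1, 19464)), -11783) = Add(Add(49, Mul(-1, 19464)), -11783) = Add(Add(49, -19464), -11783) = Add(-19415, -11783) = -31198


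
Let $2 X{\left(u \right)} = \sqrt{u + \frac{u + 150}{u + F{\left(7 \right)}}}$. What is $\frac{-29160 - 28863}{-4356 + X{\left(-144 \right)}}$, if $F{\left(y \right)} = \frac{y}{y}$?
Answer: $\frac{24095327256}{1808928265} + \frac{19341 i \sqrt{2945514}}{1808928265} \approx 13.32 + 0.01835 i$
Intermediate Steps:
$F{\left(y \right)} = 1$
$X{\left(u \right)} = \frac{\sqrt{u + \frac{150 + u}{1 + u}}}{2}$ ($X{\left(u \right)} = \frac{\sqrt{u + \frac{u + 150}{u + 1}}}{2} = \frac{\sqrt{u + \frac{150 + u}{1 + u}}}{2}$)
$\frac{-29160 - 28863}{-4356 + X{\left(-144 \right)}} = \frac{-29160 - 28863}{-4356 + \frac{\sqrt{\frac{150 - 144 - 144 \left(1 - 144\right)}{1 - 144}}}{2}} = - \frac{58023}{-4356 + \frac{\sqrt{\frac{150 - 144 - -20592}{-143}}}{2}} = - \frac{58023}{-4356 + \frac{\sqrt{- \frac{150 - 144 + 20592}{143}}}{2}} = - \frac{58023}{-4356 + \frac{\sqrt{\left(- \frac{1}{143}\right) 20598}}{2}} = - \frac{58023}{-4356 + \frac{\sqrt{- \frac{20598}{143}}}{2}} = - \frac{58023}{-4356 + \frac{\frac{1}{143} i \sqrt{2945514}}{2}} = - \frac{58023}{-4356 + \frac{i \sqrt{2945514}}{286}}$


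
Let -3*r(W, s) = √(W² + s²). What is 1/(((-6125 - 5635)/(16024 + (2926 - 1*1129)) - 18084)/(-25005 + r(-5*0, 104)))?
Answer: 1338695699/966860172 ≈ 1.3846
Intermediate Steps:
r(W, s) = -√(W² + s²)/3
1/(((-6125 - 5635)/(16024 + (2926 - 1*1129)) - 18084)/(-25005 + r(-5*0, 104))) = 1/(((-6125 - 5635)/(16024 + (2926 - 1*1129)) - 18084)/(-25005 - √((-5*0)² + 104²)/3)) = 1/((-11760/(16024 + (2926 - 1129)) - 18084)/(-25005 - √(0² + 10816)/3)) = 1/((-11760/(16024 + 1797) - 18084)/(-25005 - √(0 + 10816)/3)) = 1/((-11760/17821 - 18084)/(-25005 - √10816/3)) = 1/((-11760*1/17821 - 18084)/(-25005 - ⅓*104)) = 1/((-11760/17821 - 18084)/(-25005 - 104/3)) = 1/(-322286724/(17821*(-75119/3))) = 1/(-322286724/17821*(-3/75119)) = 1/(966860172/1338695699) = 1338695699/966860172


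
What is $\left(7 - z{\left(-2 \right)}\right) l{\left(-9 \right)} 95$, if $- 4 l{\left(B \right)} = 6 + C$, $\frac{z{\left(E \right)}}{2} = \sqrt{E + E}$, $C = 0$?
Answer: $- \frac{1995}{2} + 570 i \approx -997.5 + 570.0 i$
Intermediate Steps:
$z{\left(E \right)} = 2 \sqrt{2} \sqrt{E}$ ($z{\left(E \right)} = 2 \sqrt{E + E} = 2 \sqrt{2 E} = 2 \sqrt{2} \sqrt{E}$)
$l{\left(B \right)} = - \frac{3}{2}$ ($l{\left(B \right)} = - \frac{6 + 0}{4} = \left(- \frac{1}{4}\right) 6 = - \frac{3}{2}$)
$\left(7 - z{\left(-2 \right)}\right) l{\left(-9 \right)} 95 = \left(7 - 2 \sqrt{2} \sqrt{-2}\right) \left(- \frac{3}{2}\right) 95 = \left(7 - 2 \sqrt{2} i \sqrt{2}\right) \left(- \frac{3}{2}\right) 95 = \left(7 - 4 i\right) \left(- \frac{3}{2}\right) 95 = \left(- \frac{21}{2} + 6 i\right) 95 = - \frac{1995}{2} + 570 i$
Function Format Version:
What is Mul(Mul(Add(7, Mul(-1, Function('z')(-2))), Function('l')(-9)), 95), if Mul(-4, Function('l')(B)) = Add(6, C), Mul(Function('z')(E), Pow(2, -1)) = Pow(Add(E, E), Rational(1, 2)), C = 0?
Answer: Add(Rational(-1995, 2), Mul(570, I)) ≈ Add(-997.50, Mul(570.00, I))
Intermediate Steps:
Function('z')(E) = Mul(2, Pow(2, Rational(1, 2)), Pow(E, Rational(1, 2))) (Function('z')(E) = Mul(2, Pow(Add(E, E), Rational(1, 2))) = Mul(2, Pow(Mul(2, E), Rational(1, 2))) = Mul(2, Mul(Pow(2, Rational(1, 2)), Pow(E, Rational(1, 2)))) = Mul(2, Pow(2, Rational(1, 2)), Pow(E, Rational(1, 2))))
Function('l')(B) = Rational(-3, 2) (Function('l')(B) = Mul(Rational(-1, 4), Add(6, 0)) = Mul(Rational(-1, 4), 6) = Rational(-3, 2))
Mul(Mul(Add(7, Mul(-1, Function('z')(-2))), Function('l')(-9)), 95) = Mul(Mul(Add(7, Mul(-1, Mul(2, Pow(2, Rational(1, 2)), Pow(-2, Rational(1, 2))))), Rational(-3, 2)), 95) = Mul(Mul(Add(7, Mul(-1, Mul(2, Pow(2, Rational(1, 2)), Mul(I, Pow(2, Rational(1, 2)))))), Rational(-3, 2)), 95) = Mul(Mul(Add(7, Mul(-1, Mul(4, I))), Rational(-3, 2)), 95) = Mul(Mul(Add(7, Mul(-4, I)), Rational(-3, 2)), 95) = Mul(Add(Rational(-21, 2), Mul(6, I)), 95) = Add(Rational(-1995, 2), Mul(570, I))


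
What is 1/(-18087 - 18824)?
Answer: -1/36911 ≈ -2.7092e-5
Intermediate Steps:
1/(-18087 - 18824) = 1/(-36911) = -1/36911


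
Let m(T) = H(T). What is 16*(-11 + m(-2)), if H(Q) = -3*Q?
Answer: -80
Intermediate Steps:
m(T) = -3*T
16*(-11 + m(-2)) = 16*(-11 - 3*(-2)) = 16*(-11 + 6) = 16*(-5) = -80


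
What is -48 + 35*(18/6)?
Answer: 57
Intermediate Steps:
-48 + 35*(18/6) = -48 + 35*(18*(⅙)) = -48 + 35*3 = -48 + 105 = 57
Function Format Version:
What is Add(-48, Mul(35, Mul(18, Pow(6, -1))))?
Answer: 57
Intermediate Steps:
Add(-48, Mul(35, Mul(18, Pow(6, -1)))) = Add(-48, Mul(35, Mul(18, Rational(1, 6)))) = Add(-48, Mul(35, 3)) = Add(-48, 105) = 57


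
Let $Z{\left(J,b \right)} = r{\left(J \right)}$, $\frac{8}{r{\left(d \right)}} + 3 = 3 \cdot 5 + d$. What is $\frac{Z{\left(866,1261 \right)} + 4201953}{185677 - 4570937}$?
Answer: $- \frac{1844657371}{1925129140} \approx -0.9582$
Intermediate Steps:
$r{\left(d \right)} = \frac{8}{12 + d}$ ($r{\left(d \right)} = \frac{8}{-3 + \left(3 \cdot 5 + d\right)} = \frac{8}{-3 + \left(15 + d\right)} = \frac{8}{12 + d}$)
$Z{\left(J,b \right)} = \frac{8}{12 + J}$
$\frac{Z{\left(866,1261 \right)} + 4201953}{185677 - 4570937} = \frac{\frac{8}{12 + 866} + 4201953}{185677 - 4570937} = \frac{\frac{8}{878} + 4201953}{-4385260} = \left(8 \cdot \frac{1}{878} + 4201953\right) \left(- \frac{1}{4385260}\right) = \left(\frac{4}{439} + 4201953\right) \left(- \frac{1}{4385260}\right) = \frac{1844657371}{439} \left(- \frac{1}{4385260}\right) = - \frac{1844657371}{1925129140}$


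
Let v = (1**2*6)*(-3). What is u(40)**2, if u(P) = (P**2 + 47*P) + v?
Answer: 11985444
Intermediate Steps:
v = -18 (v = (1*6)*(-3) = 6*(-3) = -18)
u(P) = -18 + P**2 + 47*P (u(P) = (P**2 + 47*P) - 18 = -18 + P**2 + 47*P)
u(40)**2 = (-18 + 40**2 + 47*40)**2 = (-18 + 1600 + 1880)**2 = 3462**2 = 11985444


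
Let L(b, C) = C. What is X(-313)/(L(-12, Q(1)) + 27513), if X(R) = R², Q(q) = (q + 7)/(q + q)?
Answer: 97969/27517 ≈ 3.5603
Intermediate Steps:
Q(q) = (7 + q)/(2*q) (Q(q) = (7 + q)/((2*q)) = (7 + q)*(1/(2*q)) = (7 + q)/(2*q))
X(-313)/(L(-12, Q(1)) + 27513) = (-313)²/((½)*(7 + 1)/1 + 27513) = 97969/((½)*1*8 + 27513) = 97969/(4 + 27513) = 97969/27517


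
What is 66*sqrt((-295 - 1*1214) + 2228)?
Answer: 66*sqrt(719) ≈ 1769.7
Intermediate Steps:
66*sqrt((-295 - 1*1214) + 2228) = 66*sqrt((-295 - 1214) + 2228) = 66*sqrt(-1509 + 2228) = 66*sqrt(719)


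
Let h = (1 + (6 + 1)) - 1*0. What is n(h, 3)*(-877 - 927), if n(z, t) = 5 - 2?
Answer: -5412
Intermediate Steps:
h = 8 (h = (1 + 7) + 0 = 8 + 0 = 8)
n(z, t) = 3
n(h, 3)*(-877 - 927) = 3*(-877 - 927) = 3*(-1804) = -5412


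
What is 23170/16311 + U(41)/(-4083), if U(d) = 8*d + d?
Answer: 29528117/22199271 ≈ 1.3301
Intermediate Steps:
U(d) = 9*d
23170/16311 + U(41)/(-4083) = 23170/16311 + (9*41)/(-4083) = 23170*(1/16311) + 369*(-1/4083) = 23170/16311 - 123/1361 = 29528117/22199271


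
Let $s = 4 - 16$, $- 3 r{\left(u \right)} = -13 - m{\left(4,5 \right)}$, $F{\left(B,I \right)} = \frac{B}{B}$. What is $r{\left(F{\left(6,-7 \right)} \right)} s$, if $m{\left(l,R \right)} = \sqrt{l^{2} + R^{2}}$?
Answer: $-52 - 4 \sqrt{41} \approx -77.613$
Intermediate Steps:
$F{\left(B,I \right)} = 1$
$m{\left(l,R \right)} = \sqrt{R^{2} + l^{2}}$
$r{\left(u \right)} = \frac{13}{3} + \frac{\sqrt{41}}{3}$ ($r{\left(u \right)} = - \frac{-13 - \sqrt{5^{2} + 4^{2}}}{3} = - \frac{-13 - \sqrt{25 + 16}}{3} = - \frac{-13 - \sqrt{41}}{3} = \frac{13}{3} + \frac{\sqrt{41}}{3}$)
$s = -12$ ($s = 4 - 16 = -12$)
$r{\left(F{\left(6,-7 \right)} \right)} s = \left(\frac{13}{3} + \frac{\sqrt{41}}{3}\right) \left(-12\right) = -52 - 4 \sqrt{41}$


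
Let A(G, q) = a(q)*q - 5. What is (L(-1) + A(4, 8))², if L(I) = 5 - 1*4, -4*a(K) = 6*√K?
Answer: 1168 + 192*√2 ≈ 1439.5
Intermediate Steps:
a(K) = -3*√K/2
A(G, q) = -5 - 3*q^(3/2)/2 (A(G, q) = (-3*√q/2)*q - 5 = -3*q^(3/2)/2 - 5 = -5 - 3*q^(3/2)/2)
L(I) = 1 (L(I) = 5 - 4 = 1)
(L(-1) + A(4, 8))² = (1 + (-5 - 24*√2))² = (-4 - 24*√2)²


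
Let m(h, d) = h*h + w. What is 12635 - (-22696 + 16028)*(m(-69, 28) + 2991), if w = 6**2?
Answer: 51943019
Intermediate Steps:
w = 36
m(h, d) = 36 + h**2 (m(h, d) = h*h + 36 = h**2 + 36 = 36 + h**2)
12635 - (-22696 + 16028)*(m(-69, 28) + 2991) = 12635 - (-22696 + 16028)*((36 + (-69)**2) + 2991) = 12635 - (-6668)*((36 + 4761) + 2991) = 12635 - (-6668)*(4797 + 2991) = 12635 - (-6668)*7788 = 12635 - 1*(-51930384) = 12635 + 51930384 = 51943019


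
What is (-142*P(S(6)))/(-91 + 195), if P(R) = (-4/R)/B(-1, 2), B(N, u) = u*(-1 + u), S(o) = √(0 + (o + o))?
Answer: 71*√3/156 ≈ 0.78831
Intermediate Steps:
S(o) = √2*√o (S(o) = √(0 + 2*o) = √(2*o) = √2*√o)
P(R) = -2/R (P(R) = (-4/R)/((2*(-1 + 2))) = (-4/R)/((2*1)) = -4/R/2 = -4/R*(½) = -2/R)
(-142*P(S(6)))/(-91 + 195) = (-(-284)/(√2*√6))/(-91 + 195) = -(-284)/(2*√3)/104 = -(-284)*√3/6*(1/104) = -(-142)*√3/3*(1/104) = (142*√3/3)*(1/104) = 71*√3/156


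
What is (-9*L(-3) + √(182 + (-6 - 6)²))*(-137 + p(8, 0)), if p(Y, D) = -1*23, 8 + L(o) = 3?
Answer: -7200 - 160*√326 ≈ -10089.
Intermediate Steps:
L(o) = -5 (L(o) = -8 + 3 = -5)
p(Y, D) = -23
(-9*L(-3) + √(182 + (-6 - 6)²))*(-137 + p(8, 0)) = (-9*(-5) + √(182 + (-6 - 6)²))*(-137 - 23) = (45 + √(182 + (-12)²))*(-160) = (45 + √(182 + 144))*(-160) = (45 + √326)*(-160) = -7200 - 160*√326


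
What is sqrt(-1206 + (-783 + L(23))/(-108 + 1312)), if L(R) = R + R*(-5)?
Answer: I*sqrt(8924951)/86 ≈ 34.738*I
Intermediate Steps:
L(R) = -4*R (L(R) = R - 5*R = -4*R)
sqrt(-1206 + (-783 + L(23))/(-108 + 1312)) = sqrt(-1206 + (-783 - 4*23)/(-108 + 1312)) = sqrt(-1206 + (-783 - 92)/1204) = sqrt(-1206 - 875*1/1204) = sqrt(-1206 - 125/172) = sqrt(-207557/172) = I*sqrt(8924951)/86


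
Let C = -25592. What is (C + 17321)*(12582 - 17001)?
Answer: 36549549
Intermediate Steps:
(C + 17321)*(12582 - 17001) = (-25592 + 17321)*(12582 - 17001) = -8271*(-4419) = 36549549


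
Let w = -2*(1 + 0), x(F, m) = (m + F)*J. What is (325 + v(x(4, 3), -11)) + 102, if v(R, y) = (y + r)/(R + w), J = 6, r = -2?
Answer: 17067/40 ≈ 426.67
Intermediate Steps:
x(F, m) = 6*F + 6*m (x(F, m) = (m + F)*6 = (F + m)*6 = 6*F + 6*m)
w = -2 (w = -2*1 = -2)
v(R, y) = (-2 + y)/(-2 + R) (v(R, y) = (y - 2)/(R - 2) = (-2 + y)/(-2 + R))
(325 + v(x(4, 3), -11)) + 102 = (325 + (-2 - 11)/(-2 + (6*4 + 6*3))) + 102 = (325 - 13/(-2 + (24 + 18))) + 102 = (325 - 13/(-2 + 42)) + 102 = (325 - 13/40) + 102 = 12987/40 + 102 = 17067/40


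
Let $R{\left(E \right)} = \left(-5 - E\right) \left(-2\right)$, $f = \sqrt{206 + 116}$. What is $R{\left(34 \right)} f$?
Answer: $78 \sqrt{322} \approx 1399.7$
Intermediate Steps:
$f = \sqrt{322} \approx 17.944$
$R{\left(E \right)} = 10 + 2 E$
$R{\left(34 \right)} f = \left(10 + 2 \cdot 34\right) \sqrt{322} = \left(10 + 68\right) \sqrt{322} = 78 \sqrt{322}$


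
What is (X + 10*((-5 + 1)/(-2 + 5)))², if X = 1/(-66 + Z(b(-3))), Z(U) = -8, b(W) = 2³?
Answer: 8779369/49284 ≈ 178.14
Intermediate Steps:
b(W) = 8
X = -1/74 (X = 1/(-66 - 8) = 1/(-74) = -1/74 ≈ -0.013514)
(X + 10*((-5 + 1)/(-2 + 5)))² = (-1/74 + 10*((-5 + 1)/(-2 + 5)))² = (-1/74 + 10*(-4/3))² = (-1/74 - 40/3)² = (-2963/222)² = 8779369/49284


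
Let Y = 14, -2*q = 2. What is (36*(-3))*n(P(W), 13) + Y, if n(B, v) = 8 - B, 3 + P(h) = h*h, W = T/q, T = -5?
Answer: 1526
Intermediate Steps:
q = -1 (q = -½*2 = -1)
W = 5 (W = -5/(-1) = -5*(-1) = 5)
P(h) = -3 + h² (P(h) = -3 + h*h = -3 + h²)
(36*(-3))*n(P(W), 13) + Y = (36*(-3))*(8 - (-3 + 5²)) + 14 = -108*(8 - (-3 + 25)) + 14 = -108*(8 - 1*22) + 14 = -108*(8 - 22) + 14 = -108*(-14) + 14 = 1512 + 14 = 1526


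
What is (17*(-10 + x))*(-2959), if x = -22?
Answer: 1609696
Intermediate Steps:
(17*(-10 + x))*(-2959) = (17*(-10 - 22))*(-2959) = (17*(-32))*(-2959) = -544*(-2959) = 1609696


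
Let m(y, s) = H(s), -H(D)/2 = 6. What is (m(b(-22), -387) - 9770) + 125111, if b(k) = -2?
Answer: 115329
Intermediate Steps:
H(D) = -12 (H(D) = -2*6 = -12)
m(y, s) = -12
(m(b(-22), -387) - 9770) + 125111 = (-12 - 9770) + 125111 = -9782 + 125111 = 115329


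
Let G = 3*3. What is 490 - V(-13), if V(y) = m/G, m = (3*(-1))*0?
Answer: 490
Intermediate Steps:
G = 9
m = 0 (m = -3*0 = 0)
V(y) = 0 (V(y) = 0/9 = 0*(⅑) = 0)
490 - V(-13) = 490 - 1*0 = 490 + 0 = 490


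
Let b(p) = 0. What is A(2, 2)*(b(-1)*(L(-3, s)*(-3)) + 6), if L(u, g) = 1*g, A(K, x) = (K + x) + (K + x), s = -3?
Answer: 48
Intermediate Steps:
A(K, x) = 2*K + 2*x
L(u, g) = g
A(2, 2)*(b(-1)*(L(-3, s)*(-3)) + 6) = (2*2 + 2*2)*(0*(-3*(-3)) + 6) = (4 + 4)*(0*9 + 6) = 8*(0 + 6) = 8*6 = 48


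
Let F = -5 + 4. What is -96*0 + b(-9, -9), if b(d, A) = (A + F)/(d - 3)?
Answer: ⅚ ≈ 0.83333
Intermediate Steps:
F = -1
b(d, A) = (-1 + A)/(-3 + d) (b(d, A) = (A - 1)/(d - 3) = (-1 + A)/(-3 + d))
-96*0 + b(-9, -9) = -96*0 + (-1 - 9)/(-3 - 9) = 0 - 10/(-12) = 0 - 1/12*(-10) = 0 + ⅚ = ⅚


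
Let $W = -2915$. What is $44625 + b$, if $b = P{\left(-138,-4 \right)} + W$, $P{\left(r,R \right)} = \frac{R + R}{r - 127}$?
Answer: $\frac{11053158}{265} \approx 41710.0$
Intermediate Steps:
$P{\left(r,R \right)} = \frac{2 R}{-127 + r}$
$b = - \frac{772467}{265}$ ($b = 2 \left(-4\right) \frac{1}{-127 - 138} - 2915 = 2 \left(-4\right) \frac{1}{-265} - 2915 = 2 \left(-4\right) \left(- \frac{1}{265}\right) - 2915 = \frac{8}{265} - 2915 = - \frac{772467}{265} \approx -2915.0$)
$44625 + b = 44625 - \frac{772467}{265} = \frac{11053158}{265}$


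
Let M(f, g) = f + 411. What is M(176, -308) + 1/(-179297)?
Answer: 105247338/179297 ≈ 587.00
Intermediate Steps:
M(f, g) = 411 + f
M(176, -308) + 1/(-179297) = (411 + 176) + 1/(-179297) = 587 - 1/179297 = 105247338/179297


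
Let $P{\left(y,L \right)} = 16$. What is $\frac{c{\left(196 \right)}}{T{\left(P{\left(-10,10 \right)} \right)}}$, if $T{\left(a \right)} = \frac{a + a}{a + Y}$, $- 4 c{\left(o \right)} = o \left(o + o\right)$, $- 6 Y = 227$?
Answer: $\frac{314531}{24} \approx 13105.0$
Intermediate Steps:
$Y = - \frac{227}{6}$ ($Y = \left(- \frac{1}{6}\right) 227 = - \frac{227}{6} \approx -37.833$)
$c{\left(o \right)} = - \frac{o^{2}}{2}$ ($c{\left(o \right)} = - \frac{o \left(o + o\right)}{4} = - \frac{o 2 o}{4} = - \frac{2 o^{2}}{4} = - \frac{o^{2}}{2}$)
$T{\left(a \right)} = \frac{2 a}{- \frac{227}{6} + a}$ ($T{\left(a \right)} = \frac{a + a}{a - \frac{227}{6}} = \frac{2 a}{- \frac{227}{6} + a}$)
$\frac{c{\left(196 \right)}}{T{\left(P{\left(-10,10 \right)} \right)}} = \frac{\left(- \frac{1}{2}\right) 196^{2}}{12 \cdot 16 \frac{1}{-227 + 6 \cdot 16}} = \frac{\left(- \frac{1}{2}\right) 38416}{12 \cdot 16 \frac{1}{-227 + 96}} = - \frac{19208}{12 \cdot 16 \frac{1}{-131}} = - \frac{19208}{12 \cdot 16 \left(- \frac{1}{131}\right)} = - \frac{19208}{- \frac{192}{131}} = \left(-19208\right) \left(- \frac{131}{192}\right) = \frac{314531}{24}$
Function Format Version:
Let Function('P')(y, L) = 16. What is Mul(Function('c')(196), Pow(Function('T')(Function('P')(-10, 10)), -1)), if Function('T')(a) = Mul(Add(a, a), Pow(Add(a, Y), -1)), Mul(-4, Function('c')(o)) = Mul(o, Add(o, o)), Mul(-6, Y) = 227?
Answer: Rational(314531, 24) ≈ 13105.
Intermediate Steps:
Y = Rational(-227, 6) (Y = Mul(Rational(-1, 6), 227) = Rational(-227, 6) ≈ -37.833)
Function('c')(o) = Mul(Rational(-1, 2), Pow(o, 2)) (Function('c')(o) = Mul(Rational(-1, 4), Mul(o, Add(o, o))) = Mul(Rational(-1, 4), Mul(o, Mul(2, o))) = Mul(Rational(-1, 4), Mul(2, Pow(o, 2))) = Mul(Rational(-1, 2), Pow(o, 2)))
Function('T')(a) = Mul(2, a, Pow(Add(Rational(-227, 6), a), -1)) (Function('T')(a) = Mul(Add(a, a), Pow(Add(a, Rational(-227, 6)), -1)) = Mul(Mul(2, a), Pow(Add(Rational(-227, 6), a), -1)) = Mul(2, a, Pow(Add(Rational(-227, 6), a), -1)))
Mul(Function('c')(196), Pow(Function('T')(Function('P')(-10, 10)), -1)) = Mul(Mul(Rational(-1, 2), Pow(196, 2)), Pow(Mul(12, 16, Pow(Add(-227, Mul(6, 16)), -1)), -1)) = Mul(Mul(Rational(-1, 2), 38416), Pow(Mul(12, 16, Pow(Add(-227, 96), -1)), -1)) = Mul(-19208, Pow(Mul(12, 16, Pow(-131, -1)), -1)) = Mul(-19208, Pow(Mul(12, 16, Rational(-1, 131)), -1)) = Mul(-19208, Pow(Rational(-192, 131), -1)) = Mul(-19208, Rational(-131, 192)) = Rational(314531, 24)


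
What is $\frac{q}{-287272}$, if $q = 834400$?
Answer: $- \frac{700}{241} \approx -2.9046$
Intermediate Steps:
$\frac{q}{-287272} = \frac{834400}{-287272} = 834400 \left(- \frac{1}{287272}\right) = - \frac{700}{241}$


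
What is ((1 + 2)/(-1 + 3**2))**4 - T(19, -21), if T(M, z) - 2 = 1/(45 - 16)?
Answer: -239315/118784 ≈ -2.0147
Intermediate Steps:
T(M, z) = 59/29 (T(M, z) = 2 + 1/(45 - 16) = 2 + 1/29 = 59/29)
((1 + 2)/(-1 + 3**2))**4 - T(19, -21) = ((1 + 2)/(-1 + 3**2))**4 - 1*59/29 = (3/(-1 + 9))**4 - 59/29 = (3/8)**4 - 59/29 = 81/4096 - 59/29 = -239315/118784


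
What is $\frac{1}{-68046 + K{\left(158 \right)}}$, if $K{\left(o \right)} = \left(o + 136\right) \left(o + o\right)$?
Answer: $\frac{1}{24858} \approx 4.0228 \cdot 10^{-5}$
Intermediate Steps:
$K{\left(o \right)} = 2 o \left(136 + o\right)$ ($K{\left(o \right)} = \left(136 + o\right) 2 o = 2 o \left(136 + o\right)$)
$\frac{1}{-68046 + K{\left(158 \right)}} = \frac{1}{-68046 + 2 \cdot 158 \left(136 + 158\right)} = \frac{1}{-68046 + 2 \cdot 158 \cdot 294} = \frac{1}{-68046 + 92904} = \frac{1}{24858}$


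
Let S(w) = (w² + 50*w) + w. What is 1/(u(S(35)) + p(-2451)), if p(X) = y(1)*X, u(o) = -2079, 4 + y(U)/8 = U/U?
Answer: 1/56745 ≈ 1.7623e-5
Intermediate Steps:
y(U) = -24 (y(U) = -32 + 8*(U/U) = -32 + 8*1 = -32 + 8 = -24)
S(w) = w² + 51*w
p(X) = -24*X
1/(u(S(35)) + p(-2451)) = 1/(-2079 - 24*(-2451)) = 1/(-2079 + 58824) = 1/56745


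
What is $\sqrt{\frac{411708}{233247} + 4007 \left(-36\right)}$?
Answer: $\frac{2 i \sqrt{217994813686622}}{77749} \approx 379.8 i$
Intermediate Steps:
$\sqrt{\frac{411708}{233247} + 4007 \left(-36\right)} = \sqrt{411708 \cdot \frac{1}{233247} - 144252} = \sqrt{\frac{137236}{77749} - 144252} = \sqrt{- \frac{11215311512}{77749}} = \frac{2 i \sqrt{217994813686622}}{77749}$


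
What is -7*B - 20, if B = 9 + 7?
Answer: -132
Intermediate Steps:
B = 16
-7*B - 20 = -7*16 - 20 = -112 - 20 = -132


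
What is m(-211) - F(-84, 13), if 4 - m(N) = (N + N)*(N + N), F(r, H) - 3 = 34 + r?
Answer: -178033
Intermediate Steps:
F(r, H) = 37 + r (F(r, H) = 3 + (34 + r) = 37 + r)
m(N) = 4 - 4*N² (m(N) = 4 - (N + N)*(N + N) = 4 - 2*N*2*N = 4 - 4*N²)
m(-211) - F(-84, 13) = (4 - 4*(-211)²) - (37 - 84) = (4 - 4*44521) - 1*(-47) = (4 - 178084) + 47 = -178080 + 47 = -178033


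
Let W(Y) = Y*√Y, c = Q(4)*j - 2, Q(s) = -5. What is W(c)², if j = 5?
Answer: -19683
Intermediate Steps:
c = -27 (c = -5*5 - 2 = -25 - 2 = -27)
W(Y) = Y^(3/2)
W(c)² = ((-27)^(3/2))² = (-81*I*√3)² = -19683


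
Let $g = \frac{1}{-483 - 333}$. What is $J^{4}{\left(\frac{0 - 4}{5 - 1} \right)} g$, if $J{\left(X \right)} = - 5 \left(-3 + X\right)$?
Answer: $- \frac{10000}{51} \approx -196.08$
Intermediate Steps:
$J{\left(X \right)} = 15 - 5 X$
$g = - \frac{1}{816}$ ($g = \frac{1}{-816} = - \frac{1}{816} \approx -0.0012255$)
$J^{4}{\left(\frac{0 - 4}{5 - 1} \right)} g = \left(15 - 5 \frac{0 - 4}{5 - 1}\right)^{4} \left(- \frac{1}{816}\right) = \left(15 - 5 \left(- \frac{4}{4}\right)\right)^{4} \left(- \frac{1}{816}\right) = \left(15 - 5 \left(\left(-4\right) \frac{1}{4}\right)\right)^{4} \left(- \frac{1}{816}\right) = \left(15 - -5\right)^{4} \left(- \frac{1}{816}\right) = \left(15 + 5\right)^{4} \left(- \frac{1}{816}\right) = 20^{4} \left(- \frac{1}{816}\right) = 160000 \left(- \frac{1}{816}\right) = - \frac{10000}{51}$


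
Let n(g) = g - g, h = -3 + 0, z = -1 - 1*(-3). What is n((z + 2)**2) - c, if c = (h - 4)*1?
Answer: 7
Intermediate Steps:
z = 2 (z = -1 + 3 = 2)
h = -3
n(g) = 0
c = -7 (c = (-3 - 4)*1 = -7*1 = -7)
n((z + 2)**2) - c = 0 - 1*(-7) = 0 + 7 = 7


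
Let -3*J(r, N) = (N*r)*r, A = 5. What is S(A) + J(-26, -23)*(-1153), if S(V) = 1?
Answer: -17926841/3 ≈ -5.9756e+6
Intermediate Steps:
J(r, N) = -N*r**2/3 (J(r, N) = -N*r*r/3 = -N*r**2/3)
S(A) + J(-26, -23)*(-1153) = 1 - 1/3*(-23)*(-26)**2*(-1153) = 1 - 1/3*(-23)*676*(-1153) = 1 + (15548/3)*(-1153) = 1 - 17926844/3 = -17926841/3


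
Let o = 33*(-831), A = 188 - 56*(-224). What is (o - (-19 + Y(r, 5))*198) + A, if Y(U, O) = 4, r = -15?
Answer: -11721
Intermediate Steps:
A = 12732 (A = 188 + 12544 = 12732)
o = -27423
(o - (-19 + Y(r, 5))*198) + A = (-27423 - (-19 + 4)*198) + 12732 = (-27423 - (-15)*198) + 12732 = (-27423 - 1*(-2970)) + 12732 = (-27423 + 2970) + 12732 = -24453 + 12732 = -11721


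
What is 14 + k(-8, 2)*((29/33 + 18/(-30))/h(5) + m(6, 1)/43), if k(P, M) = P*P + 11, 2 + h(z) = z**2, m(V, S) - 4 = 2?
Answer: 12002/473 ≈ 25.374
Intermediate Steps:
m(V, S) = 6 (m(V, S) = 4 + 2 = 6)
h(z) = -2 + z**2
k(P, M) = 11 + P**2 (k(P, M) = P**2 + 11 = 11 + P**2)
14 + k(-8, 2)*((29/33 + 18/(-30))/h(5) + m(6, 1)/43) = 14 + (11 + (-8)**2)*((29/33 + 18/(-30))/(-2 + 5**2) + 6/43) = 14 + (11 + 64)*((29*(1/33) + 18*(-1/30))/(-2 + 25) + 6*(1/43)) = 14 + 75*((29/33 - 3/5)/23 + 6/43) = 14 + 75*((46/165)*(1/23) + 6/43) = 14 + 75*(2/165 + 6/43) = 14 + 75*(1076/7095) = 14 + 5380/473 = 12002/473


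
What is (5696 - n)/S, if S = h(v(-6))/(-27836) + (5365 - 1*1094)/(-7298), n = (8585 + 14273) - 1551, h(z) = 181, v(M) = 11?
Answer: 1585664907604/60104247 ≈ 26382.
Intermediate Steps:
n = 21307 (n = 22858 - 1551 = 21307)
S = -60104247/101573564 (S = 181/(-27836) + (5365 - 1*1094)/(-7298) = 181*(-1/27836) + (5365 - 1094)*(-1/7298) = -181/27836 + 4271*(-1/7298) = -181/27836 - 4271/7298 = -60104247/101573564 ≈ -0.59173)
(5696 - n)/S = (5696 - 1*21307)/(-60104247/101573564) = (5696 - 21307)*(-101573564/60104247) = -15611*(-101573564/60104247) = 1585664907604/60104247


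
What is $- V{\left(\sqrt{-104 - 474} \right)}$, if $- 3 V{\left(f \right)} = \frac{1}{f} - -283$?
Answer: $\frac{283}{3} - \frac{i \sqrt{2}}{102} \approx 94.333 - 0.013865 i$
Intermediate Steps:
$V{\left(f \right)} = - \frac{283}{3} - \frac{1}{3 f}$ ($V{\left(f \right)} = - \frac{\frac{1}{f} - -283}{3} = - \frac{\frac{1}{f} + 283}{3} = - \frac{283 + \frac{1}{f}}{3} = - \frac{283}{3} - \frac{1}{3 f}$)
$- V{\left(\sqrt{-104 - 474} \right)} = - \frac{-1 - 283 \sqrt{-104 - 474}}{3 \sqrt{-104 - 474}} = - \frac{-1 - 283 \sqrt{-578}}{3 \sqrt{-578}} = - \frac{-1 - 283 \cdot 17 i \sqrt{2}}{3 \cdot 17 i \sqrt{2}} = - \frac{- \frac{i \sqrt{2}}{34} \left(-1 - 4811 i \sqrt{2}\right)}{3} = - \frac{\left(-1\right) i \sqrt{2} \left(-1 - 4811 i \sqrt{2}\right)}{102} = \frac{i \sqrt{2} \left(-1 - 4811 i \sqrt{2}\right)}{102}$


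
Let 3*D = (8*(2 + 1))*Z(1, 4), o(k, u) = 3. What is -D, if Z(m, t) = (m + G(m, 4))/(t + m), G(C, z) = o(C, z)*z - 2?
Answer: -88/5 ≈ -17.600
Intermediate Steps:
G(C, z) = -2 + 3*z (G(C, z) = 3*z - 2 = -2 + 3*z)
Z(m, t) = (10 + m)/(m + t) (Z(m, t) = (m + (-2 + 3*4))/(t + m) = (m + (-2 + 12))/(m + t) = (m + 10)/(m + t) = (10 + m)/(m + t))
D = 88/5 (D = ((8*(2 + 1))*((10 + 1)/(1 + 4)))/3 = ((8*3)*(11/5))/3 = (24*((⅕)*11))/3 = (24*(11/5))/3 = (⅓)*(264/5) = 88/5 ≈ 17.600)
-D = -1*88/5 = -88/5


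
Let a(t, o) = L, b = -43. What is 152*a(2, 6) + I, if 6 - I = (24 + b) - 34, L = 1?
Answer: 211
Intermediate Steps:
I = 59 (I = 6 - ((24 - 43) - 34) = 6 - (-19 - 34) = 6 - 1*(-53) = 6 + 53 = 59)
a(t, o) = 1
152*a(2, 6) + I = 152*1 + 59 = 152 + 59 = 211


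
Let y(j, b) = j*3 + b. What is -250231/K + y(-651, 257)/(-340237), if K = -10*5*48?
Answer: 85141915147/816568800 ≈ 104.27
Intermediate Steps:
y(j, b) = b + 3*j (y(j, b) = 3*j + b = b + 3*j)
K = -2400 (K = -50*48 = -2400)
-250231/K + y(-651, 257)/(-340237) = -250231/(-2400) + (257 + 3*(-651))/(-340237) = -250231*(-1/2400) + (257 - 1953)*(-1/340237) = 250231/2400 - 1696*(-1/340237) = 250231/2400 + 1696/340237 = 85141915147/816568800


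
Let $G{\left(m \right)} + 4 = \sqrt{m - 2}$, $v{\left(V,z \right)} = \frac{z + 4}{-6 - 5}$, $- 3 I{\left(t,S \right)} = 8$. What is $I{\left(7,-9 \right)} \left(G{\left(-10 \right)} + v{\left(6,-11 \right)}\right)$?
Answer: $\frac{296}{33} - \frac{16 i \sqrt{3}}{3} \approx 8.9697 - 9.2376 i$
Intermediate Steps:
$I{\left(t,S \right)} = - \frac{8}{3}$ ($I{\left(t,S \right)} = \left(- \frac{1}{3}\right) 8 = - \frac{8}{3}$)
$v{\left(V,z \right)} = - \frac{4}{11} - \frac{z}{11}$ ($v{\left(V,z \right)} = \frac{4 + z}{-11} = \left(4 + z\right) \left(- \frac{1}{11}\right) = - \frac{4}{11} - \frac{z}{11}$)
$G{\left(m \right)} = -4 + \sqrt{-2 + m}$ ($G{\left(m \right)} = -4 + \sqrt{m - 2} = -4 + \sqrt{-2 + m}$)
$I{\left(7,-9 \right)} \left(G{\left(-10 \right)} + v{\left(6,-11 \right)}\right) = - \frac{8 \left(\left(-4 + \sqrt{-2 - 10}\right) - - \frac{7}{11}\right)}{3} = - \frac{8 \left(\left(-4 + \sqrt{-12}\right) + \left(- \frac{4}{11} + 1\right)\right)}{3} = - \frac{8 \left(\left(-4 + 2 i \sqrt{3}\right) + \frac{7}{11}\right)}{3} = - \frac{8 \left(- \frac{37}{11} + 2 i \sqrt{3}\right)}{3} = \frac{296}{33} - \frac{16 i \sqrt{3}}{3}$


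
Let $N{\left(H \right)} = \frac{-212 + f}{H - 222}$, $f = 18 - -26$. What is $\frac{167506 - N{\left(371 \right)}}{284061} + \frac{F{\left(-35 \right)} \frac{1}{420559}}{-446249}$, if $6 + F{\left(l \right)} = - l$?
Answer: $\frac{4684073991960203761}{7943320157798028999} \approx 0.58969$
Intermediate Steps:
$F{\left(l \right)} = -6 - l$
$f = 44$ ($f = 18 + 26 = 44$)
$N{\left(H \right)} = - \frac{168}{-222 + H}$ ($N{\left(H \right)} = \frac{-212 + 44}{H - 222} = - \frac{168}{-222 + H}$)
$\frac{167506 - N{\left(371 \right)}}{284061} + \frac{F{\left(-35 \right)} \frac{1}{420559}}{-446249} = \frac{167506 - - \frac{168}{-222 + 371}}{284061} + \frac{\left(-6 - -35\right) \frac{1}{420559}}{-446249} = \left(167506 - - \frac{168}{149}\right) \frac{1}{284061} + \left(-6 + 35\right) \frac{1}{420559} \left(- \frac{1}{446249}\right) = \left(167506 - \left(-168\right) \frac{1}{149}\right) \frac{1}{284061} + 29 \cdot \frac{1}{420559} \left(- \frac{1}{446249}\right) = \left(167506 - - \frac{168}{149}\right) \frac{1}{284061} + \frac{29}{420559} \left(- \frac{1}{446249}\right) = \left(167506 + \frac{168}{149}\right) \frac{1}{284061} - \frac{29}{187674033191} = \frac{24958562}{149} \cdot \frac{1}{284061} - \frac{29}{187674033191} = \frac{24958562}{42325089} - \frac{29}{187674033191} = \frac{4684073991960203761}{7943320157798028999}$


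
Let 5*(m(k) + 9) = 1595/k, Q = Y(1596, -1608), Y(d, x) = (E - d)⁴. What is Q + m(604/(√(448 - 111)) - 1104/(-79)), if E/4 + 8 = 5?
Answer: 779746518151059850770/116629729 + 300622729*√337/466518916 ≈ 6.6857e+12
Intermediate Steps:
E = -12 (E = -32 + 4*5 = -32 + 20 = -12)
Y(d, x) = (-12 - d)⁴
Q = 6685658320896 (Q = (12 + 1596)⁴ = 1608⁴ = 6685658320896)
m(k) = -9 + 319/k (m(k) = -9 + (1595/k)/5 = -9 + 319/k)
Q + m(604/(√(448 - 111)) - 1104/(-79)) = 6685658320896 + (-9 + 319/(604/(√(448 - 111)) - 1104/(-79))) = 6685658320896 + (-9 + 319/(604/(√337) - 1104*(-1/79))) = 6685658320896 + (-9 + 319/(604*(√337/337) + 1104/79)) = 6685658320896 + (-9 + 319/(604*√337/337 + 1104/79)) = 6685658320896 + (-9 + 319/(1104/79 + 604*√337/337)) = 6685658320887 + 319/(1104/79 + 604*√337/337)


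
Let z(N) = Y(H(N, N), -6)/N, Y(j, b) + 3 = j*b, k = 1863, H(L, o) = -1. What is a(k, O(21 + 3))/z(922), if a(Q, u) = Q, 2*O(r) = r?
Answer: 572562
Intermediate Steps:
O(r) = r/2
Y(j, b) = -3 + b*j (Y(j, b) = -3 + j*b = -3 + b*j)
z(N) = 3/N (z(N) = (-3 - 6*(-1))/N = (-3 + 6)/N = 3/N)
a(k, O(21 + 3))/z(922) = 1863/((3/922)) = 1863/((3*(1/922))) = 1863/(3/922) = 1863*(922/3) = 572562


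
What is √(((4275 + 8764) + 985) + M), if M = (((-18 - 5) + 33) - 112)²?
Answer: 2*√6107 ≈ 156.29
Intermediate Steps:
M = 10404 (M = ((-23 + 33) - 112)² = (10 - 112)² = (-102)² = 10404)
√(((4275 + 8764) + 985) + M) = √(((4275 + 8764) + 985) + 10404) = √((13039 + 985) + 10404) = √(14024 + 10404) = √24428 = 2*√6107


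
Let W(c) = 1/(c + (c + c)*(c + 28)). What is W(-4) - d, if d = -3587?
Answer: 703051/196 ≈ 3587.0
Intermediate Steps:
W(c) = 1/(c + 2*c*(28 + c)) (W(c) = 1/(c + (2*c)*(28 + c)) = 1/(c + 2*c*(28 + c)))
W(-4) - d = 1/((-4)*(57 + 2*(-4))) - 1*(-3587) = -1/(4*(57 - 8)) + 3587 = -¼/49 + 3587 = -¼*1/49 + 3587 = -1/196 + 3587 = 703051/196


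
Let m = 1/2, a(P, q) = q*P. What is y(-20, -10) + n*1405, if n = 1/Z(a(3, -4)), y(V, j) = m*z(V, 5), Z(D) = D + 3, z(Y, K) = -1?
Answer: -2819/18 ≈ -156.61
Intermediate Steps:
a(P, q) = P*q
m = ½ ≈ 0.50000
Z(D) = 3 + D
y(V, j) = -½ (y(V, j) = (½)*(-1) = -½)
n = -⅑ (n = 1/(3 + 3*(-4)) = 1/(3 - 12) = 1/(-9) = -⅑ ≈ -0.11111)
y(-20, -10) + n*1405 = -½ - ⅑*1405 = -½ - 1405/9 = -2819/18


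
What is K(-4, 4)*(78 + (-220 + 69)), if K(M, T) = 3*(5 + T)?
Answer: -1971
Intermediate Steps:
K(M, T) = 15 + 3*T
K(-4, 4)*(78 + (-220 + 69)) = (15 + 3*4)*(78 + (-220 + 69)) = (15 + 12)*(78 - 151) = 27*(-73) = -1971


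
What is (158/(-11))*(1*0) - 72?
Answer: -72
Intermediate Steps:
(158/(-11))*(1*0) - 72 = (158*(-1/11))*0 - 72 = -158/11*0 - 72 = 0 - 72 = -72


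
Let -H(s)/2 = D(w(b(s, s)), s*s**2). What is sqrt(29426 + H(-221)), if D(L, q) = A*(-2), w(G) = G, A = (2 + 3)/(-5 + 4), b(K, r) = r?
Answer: 13*sqrt(174) ≈ 171.48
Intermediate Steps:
A = -5 (A = 5/(-1) = 5*(-1) = -5)
D(L, q) = 10 (D(L, q) = -5*(-2) = 10)
H(s) = -20 (H(s) = -2*10 = -20)
sqrt(29426 + H(-221)) = sqrt(29426 - 20) = sqrt(29406) = 13*sqrt(174)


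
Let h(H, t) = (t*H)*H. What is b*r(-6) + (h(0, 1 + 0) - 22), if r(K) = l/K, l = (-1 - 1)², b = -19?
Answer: -28/3 ≈ -9.3333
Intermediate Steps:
l = 4 (l = (-2)² = 4)
h(H, t) = t*H² (h(H, t) = (H*t)*H = t*H²)
r(K) = 4/K
b*r(-6) + (h(0, 1 + 0) - 22) = -76/(-6) + ((1 + 0)*0² - 22) = -76*(-1)/6 + (1*0 - 22) = -19*(-⅔) + (0 - 22) = 38/3 - 22 = -28/3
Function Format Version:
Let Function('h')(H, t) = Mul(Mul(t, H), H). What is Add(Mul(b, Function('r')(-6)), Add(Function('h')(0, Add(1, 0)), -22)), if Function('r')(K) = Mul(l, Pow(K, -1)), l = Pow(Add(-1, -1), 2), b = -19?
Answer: Rational(-28, 3) ≈ -9.3333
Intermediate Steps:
l = 4 (l = Pow(-2, 2) = 4)
Function('h')(H, t) = Mul(t, Pow(H, 2)) (Function('h')(H, t) = Mul(Mul(H, t), H) = Mul(t, Pow(H, 2)))
Function('r')(K) = Mul(4, Pow(K, -1))
Add(Mul(b, Function('r')(-6)), Add(Function('h')(0, Add(1, 0)), -22)) = Add(Mul(-19, Mul(4, Pow(-6, -1))), Add(Mul(Add(1, 0), Pow(0, 2)), -22)) = Add(Mul(-19, Mul(4, Rational(-1, 6))), Add(Mul(1, 0), -22)) = Add(Mul(-19, Rational(-2, 3)), Add(0, -22)) = Add(Rational(38, 3), -22) = Rational(-28, 3)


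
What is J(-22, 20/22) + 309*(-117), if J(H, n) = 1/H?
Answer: -795367/22 ≈ -36153.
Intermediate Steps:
J(H, n) = 1/H
J(-22, 20/22) + 309*(-117) = 1/(-22) + 309*(-117) = -1/22 - 36153 = -795367/22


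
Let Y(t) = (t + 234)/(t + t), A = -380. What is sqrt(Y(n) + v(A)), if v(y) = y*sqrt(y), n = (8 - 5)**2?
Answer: sqrt(54 - 3040*I*sqrt(95))/2 ≈ 60.914 - 60.803*I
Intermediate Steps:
n = 9 (n = 3**2 = 9)
Y(t) = (234 + t)/(2*t) (Y(t) = (234 + t)/((2*t)) = (234 + t)*(1/(2*t)) = (234 + t)/(2*t))
v(y) = y**(3/2)
sqrt(Y(n) + v(A)) = sqrt((1/2)*(234 + 9)/9 + (-380)**(3/2)) = sqrt((1/2)*(1/9)*243 - 760*I*sqrt(95)) = sqrt(27/2 - 760*I*sqrt(95))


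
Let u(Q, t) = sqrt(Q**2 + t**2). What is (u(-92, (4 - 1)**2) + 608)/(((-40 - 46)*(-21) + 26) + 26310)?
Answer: 304/14071 + sqrt(8545)/28142 ≈ 0.024889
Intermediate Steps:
(u(-92, (4 - 1)**2) + 608)/(((-40 - 46)*(-21) + 26) + 26310) = (sqrt((-92)**2 + ((4 - 1)**2)**2) + 608)/(((-40 - 46)*(-21) + 26) + 26310) = (sqrt(8464 + (3**2)**2) + 608)/((-86*(-21) + 26) + 26310) = (sqrt(8464 + 9**2) + 608)/((1806 + 26) + 26310) = (sqrt(8464 + 81) + 608)/(1832 + 26310) = (sqrt(8545) + 608)/28142 = (608 + sqrt(8545))*(1/28142) = 304/14071 + sqrt(8545)/28142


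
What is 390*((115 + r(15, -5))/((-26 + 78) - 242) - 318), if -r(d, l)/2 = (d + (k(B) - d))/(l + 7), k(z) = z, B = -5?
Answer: -2361060/19 ≈ -1.2427e+5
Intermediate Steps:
r(d, l) = 10/(7 + l) (r(d, l) = -2*(d + (-5 - d))/(l + 7) = -(-10)/(7 + l) = 10/(7 + l))
390*((115 + r(15, -5))/((-26 + 78) - 242) - 318) = 390*((115 + 10/(7 - 5))/((-26 + 78) - 242) - 318) = 390*((115 + 10/2)/(52 - 242) - 318) = 390*((115 + 10*(½))/(-190) - 318) = 390*((115 + 5)*(-1/190) - 318) = 390*(120*(-1/190) - 318) = 390*(-12/19 - 318) = 390*(-6054/19) = -2361060/19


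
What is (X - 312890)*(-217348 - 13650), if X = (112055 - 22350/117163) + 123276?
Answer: 2099094410742066/117163 ≈ 1.7916e+10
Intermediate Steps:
X = 27572063603/117163 (X = (112055 - 22350*1/117163) + 123276 = (112055 - 22350/117163) + 123276 = 13128677615/117163 + 123276 = 27572063603/117163 ≈ 2.3533e+5)
(X - 312890)*(-217348 - 13650) = (27572063603/117163 - 312890)*(-217348 - 13650) = -9087067467/117163*(-230998) = 2099094410742066/117163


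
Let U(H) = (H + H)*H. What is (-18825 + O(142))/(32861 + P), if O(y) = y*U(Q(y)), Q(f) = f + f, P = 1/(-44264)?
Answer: 1013091370456/1454559303 ≈ 696.49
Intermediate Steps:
P = -1/44264 ≈ -2.2592e-5
Q(f) = 2*f
U(H) = 2*H² (U(H) = (2*H)*H = 2*H²)
O(y) = 8*y³ (O(y) = y*(2*(2*y)²) = y*(2*(4*y²)) = y*(8*y²) = 8*y³)
(-18825 + O(142))/(32861 + P) = (-18825 + 8*142³)/(32861 - 1/44264) = (-18825 + 8*2863288)/(1454559303/44264) = (-18825 + 22906304)*(44264/1454559303) = 22887479*(44264/1454559303) = 1013091370456/1454559303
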